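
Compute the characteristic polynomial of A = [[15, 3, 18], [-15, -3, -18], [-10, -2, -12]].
χ_A(x) = x^3

xI - A = [[x - 15, -3, -18], [15, x + 3, 18], [10, 2, x + 12]].

Expanding det(xI - A) along the first row:
det(xI - A) = + (x - 15)·det([[x + 3, 18], [2, x + 12]]) - (-3)·det([[15, 18], [10, x + 12]]) + (-18)·det([[15, x + 3], [10, 2]]).

Evaluating gives χ_A(x) = x^3.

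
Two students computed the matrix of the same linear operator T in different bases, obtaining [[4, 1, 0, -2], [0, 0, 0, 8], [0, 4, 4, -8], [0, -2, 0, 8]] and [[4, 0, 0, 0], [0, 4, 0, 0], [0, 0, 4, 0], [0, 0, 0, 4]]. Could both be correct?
No.

Both have characteristic polynomial (x - 4)^4, but the minimal polynomial of A is (x - 4)^2 while the minimal polynomial of B is x - 4. The minimal polynomial is a similarity invariant, so A and B are not similar.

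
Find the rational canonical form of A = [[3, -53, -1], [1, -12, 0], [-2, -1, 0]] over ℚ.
The invariant factors of A (the non-unit diagonal entries of the Smith normal form of xI - A over ℚ[x]) are (x - 1)(x + 5)^2, each dividing the next. The characteristic polynomial is their product, (x - 1)(x + 5)^2.

The rational canonical form is the block-diagonal matrix of companion matrices C(f_i):
R = [[0, 0, 25], [1, 0, -15], [0, 1, -9]].

R = [[0, 0, 25], [1, 0, -15], [0, 1, -9]]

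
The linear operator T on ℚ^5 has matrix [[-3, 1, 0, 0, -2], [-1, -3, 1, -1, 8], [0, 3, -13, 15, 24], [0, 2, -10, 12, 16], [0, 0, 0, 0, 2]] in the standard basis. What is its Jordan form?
J = [[-3, 1, 0, 0, 0], [0, -3, 1, 0, 0], [0, 0, -3, 0, 0], [0, 0, 0, 2, 0], [0, 0, 0, 0, 2]]

The characteristic polynomial is det(xI - A) = (x - 2)^2(x + 3)^3, so the eigenvalues are -3 (algebraic multiplicity 3), 2 (algebraic multiplicity 2).

For λ = -3: rank(A + 3I) = 4, rank((A + 3I)^2) = 3, rank((A + 3I)^3) = 2. The eigenspace has dimension 5 - 4 = 1, so there is 1 Jordan block; the rank sequence gives block sizes [3].

For λ = 2: rank(A - 2I) = 3. The eigenspace has dimension 5 - 3 = 2, so there are 2 Jordan blocks; the rank sequence gives block sizes [1, 1].

Assembling the blocks gives the Jordan form J above.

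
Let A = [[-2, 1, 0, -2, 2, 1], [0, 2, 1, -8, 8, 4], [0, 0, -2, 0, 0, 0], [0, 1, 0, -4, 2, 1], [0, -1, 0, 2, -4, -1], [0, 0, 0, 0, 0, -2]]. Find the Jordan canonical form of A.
The characteristic polynomial is det(xI - A) = (x + 2)^6, so the eigenvalues are -2 (algebraic multiplicity 6).

For λ = -2: rank(A + 2I) = 2, rank((A + 2I)^2) = 1, rank((A + 2I)^3) = 0. The eigenspace has dimension 6 - 2 = 4, so there are 4 Jordan blocks; the rank sequence gives block sizes [3, 1, 1, 1].

Assembling the blocks gives the Jordan form J above.

J = [[-2, 1, 0, 0, 0, 0], [0, -2, 1, 0, 0, 0], [0, 0, -2, 0, 0, 0], [0, 0, 0, -2, 0, 0], [0, 0, 0, 0, -2, 0], [0, 0, 0, 0, 0, -2]]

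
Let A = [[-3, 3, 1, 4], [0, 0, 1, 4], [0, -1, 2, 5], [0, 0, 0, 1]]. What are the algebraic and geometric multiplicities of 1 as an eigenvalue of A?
The characteristic polynomial is (x - 1)^3(x + 3), so the factor x - 1 appears with exponent 3: the algebraic multiplicity is 3.

rank(A - I) = 3, so the eigenspace has dimension 4 - 3 = 1: the geometric multiplicity is 1.

Since 1 < 3, A is not diagonalizable.

algebraic multiplicity 3, geometric multiplicity 1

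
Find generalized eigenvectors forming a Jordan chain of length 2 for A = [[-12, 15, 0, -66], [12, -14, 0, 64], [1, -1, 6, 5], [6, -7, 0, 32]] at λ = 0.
We seek v_1 ∈ ker(A^2) \ ker(A), then set v_{i+1} = A v_i.

One such chain is v_1 = [[-2, 3, 0, 1]]^T, v_2 = [[3, -2, 0, -1]]^T. Check: A v_2 = [[0, 0, 0, 0]]^T = 0.

v_1 = [[-2, 3, 0, 1]]^T, v_2 = [[3, -2, 0, -1]]^T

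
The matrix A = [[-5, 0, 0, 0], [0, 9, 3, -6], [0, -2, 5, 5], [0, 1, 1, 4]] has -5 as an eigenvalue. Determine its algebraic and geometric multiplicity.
algebraic multiplicity 1, geometric multiplicity 1

The characteristic polynomial is (x - 6)^3(x + 5), so the factor x + 5 appears with exponent 1: the algebraic multiplicity is 1.

rank(A + 5I) = 3, so the eigenspace has dimension 4 - 3 = 1: the geometric multiplicity is 1.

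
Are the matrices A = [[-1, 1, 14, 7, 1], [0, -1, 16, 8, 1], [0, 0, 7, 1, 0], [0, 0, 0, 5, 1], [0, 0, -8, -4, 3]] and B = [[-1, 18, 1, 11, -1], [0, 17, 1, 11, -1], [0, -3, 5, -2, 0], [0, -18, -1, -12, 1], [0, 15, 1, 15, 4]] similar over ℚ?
No.

Both have characteristic polynomial (x - 5)^3(x + 1)^2, but the minimal polynomial of A is (x - 5)^3(x + 1)^2 while the minimal polynomial of B is (x - 5)^3(x + 1). The minimal polynomial is a similarity invariant, so A and B are not similar.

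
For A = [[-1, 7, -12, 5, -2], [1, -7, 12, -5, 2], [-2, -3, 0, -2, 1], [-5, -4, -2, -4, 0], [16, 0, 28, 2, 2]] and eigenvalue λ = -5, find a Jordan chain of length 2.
We seek v_1 ∈ ker((A + 5I)^2) \ ker(A + 5I), then set v_{i+1} = (A + 5I) v_i.

One such chain is v_1 = [[-1, 1, 0, 0, 2]]^T, v_2 = [[-1, 1, 1, 1, -2]]^T. Check: (A + 5I) v_2 = [[0, 0, 0, 0, 0]]^T = 0.

v_1 = [[-1, 1, 0, 0, 2]]^T, v_2 = [[-1, 1, 1, 1, -2]]^T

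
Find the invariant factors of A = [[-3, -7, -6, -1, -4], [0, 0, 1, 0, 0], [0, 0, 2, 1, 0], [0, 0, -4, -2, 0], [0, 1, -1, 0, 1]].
x^3(x - 1)(x + 3)

The Jordan structure of A has elementary divisors (x + 3), x^3, (x - 1). Arranging the block sizes at each eigenvalue in decreasing order and taking row products gives the invariant factors.

Invariant factors (smallest first, each dividing the next): x^3(x - 1)(x + 3).

Check: the last factor x^3(x - 1)(x + 3) is the minimal polynomial, and the product x^3(x - 1)(x + 3) is the characteristic polynomial.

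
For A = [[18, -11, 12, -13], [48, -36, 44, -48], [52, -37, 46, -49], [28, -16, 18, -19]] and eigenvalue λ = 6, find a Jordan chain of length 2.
We seek v_1 ∈ ker((A - 6I)^2) \ ker(A - 6I), then set v_{i+1} = (A - 6I) v_i.

One such chain is v_1 = [[2, 5, 7, 4]]^T, v_2 = [[1, 2, 3, 2]]^T. Check: (A - 6I) v_2 = [[0, 0, 0, 0]]^T = 0.

v_1 = [[2, 5, 7, 4]]^T, v_2 = [[1, 2, 3, 2]]^T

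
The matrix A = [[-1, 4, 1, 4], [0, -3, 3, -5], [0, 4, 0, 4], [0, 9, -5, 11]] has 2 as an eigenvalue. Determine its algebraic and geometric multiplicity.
The characteristic polynomial is (x - 4)(x - 2)^2(x + 1), so the factor x - 2 appears with exponent 2: the algebraic multiplicity is 2.

rank(A - 2I) = 3, so the eigenspace has dimension 4 - 3 = 1: the geometric multiplicity is 1.

Since 1 < 2, A is not diagonalizable.

algebraic multiplicity 2, geometric multiplicity 1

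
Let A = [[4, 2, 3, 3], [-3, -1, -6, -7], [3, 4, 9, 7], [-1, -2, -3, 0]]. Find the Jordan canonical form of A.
The characteristic polynomial is det(xI - A) = (x - 3)^4, so the eigenvalues are 3 (algebraic multiplicity 4).

For λ = 3: rank(A - 3I) = 2, rank((A - 3I)^2) = 1, rank((A - 3I)^3) = 0. The eigenspace has dimension 4 - 2 = 2, so there are 2 Jordan blocks; the rank sequence gives block sizes [3, 1].

Assembling the blocks gives the Jordan form J above.

J = [[3, 1, 0, 0], [0, 3, 1, 0], [0, 0, 3, 0], [0, 0, 0, 3]]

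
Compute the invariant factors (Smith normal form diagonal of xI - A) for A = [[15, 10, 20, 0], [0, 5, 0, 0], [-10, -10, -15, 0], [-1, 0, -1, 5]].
The Jordan structure of A has elementary divisors (x + 5), (x - 5)^2, (x - 5). Arranging the block sizes at each eigenvalue in decreasing order and taking row products gives the invariant factors.

Invariant factors (smallest first, each dividing the next): x - 5, (x - 5)^2(x + 5).

Check: the last factor (x - 5)^2(x + 5) is the minimal polynomial, and the product (x - 5)^3(x + 5) is the characteristic polynomial.

x - 5, (x - 5)^2(x + 5)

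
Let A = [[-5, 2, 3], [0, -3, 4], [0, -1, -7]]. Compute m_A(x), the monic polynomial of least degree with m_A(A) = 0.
The characteristic polynomial factors as (x + 5)^3. The minimal polynomial is ∏(x - λ)^{k_λ} where k_λ is the size of the largest Jordan block at λ.

For λ = -5: rank(A + 5I) = 2, and the largest Jordan block has size 3 (the smallest k with rank((A + 5I)^k) = rank((A + 5I)^(k+1))).

So m_A(x) = (x + 5)^3.

m_A(x) = (x + 5)^3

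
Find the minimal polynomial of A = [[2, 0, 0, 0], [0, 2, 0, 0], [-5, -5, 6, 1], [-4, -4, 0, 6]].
The characteristic polynomial factors as (x - 6)^2(x - 2)^2. The minimal polynomial is ∏(x - λ)^{k_λ} where k_λ is the size of the largest Jordan block at λ.

For λ = 2: rank(A - 2I) = 2, and the largest Jordan block has size 1 (the smallest k with rank((A - 2I)^k) = rank((A - 2I)^(k+1))).
For λ = 6: rank(A - 6I) = 3, and the largest Jordan block has size 2 (the smallest k with rank((A - 6I)^k) = rank((A - 6I)^(k+1))).

So m_A(x) = (x - 6)^2(x - 2).

m_A(x) = (x - 6)^2(x - 2)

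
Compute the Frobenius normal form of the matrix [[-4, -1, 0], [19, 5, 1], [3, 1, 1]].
The invariant factors of A (the non-unit diagonal entries of the Smith normal form of xI - A over ℚ[x]) are x(x^2 - 2x - 1), each dividing the next. The characteristic polynomial is their product, x(x^2 - 2x - 1).

The rational canonical form is the block-diagonal matrix of companion matrices C(f_i):
R = [[0, 0, 0], [1, 0, 1], [0, 1, 2]].

Note the characteristic polynomial does not split into linear factors over ℚ, so A has no Jordan form over ℚ; the rational canonical form exists over any field.

R = [[0, 0, 0], [1, 0, 1], [0, 1, 2]]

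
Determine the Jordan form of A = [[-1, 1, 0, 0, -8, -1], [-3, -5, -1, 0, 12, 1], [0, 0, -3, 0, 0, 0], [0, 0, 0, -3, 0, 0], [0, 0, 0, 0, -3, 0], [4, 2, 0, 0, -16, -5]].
The characteristic polynomial is det(xI - A) = (x + 3)^4(x + 4)^2, so the eigenvalues are -4 (algebraic multiplicity 2), -3 (algebraic multiplicity 4).

For λ = -4: rank(A + 4I) = 5, rank((A + 4I)^2) = 4. The eigenspace has dimension 6 - 5 = 1, so there is 1 Jordan block; the rank sequence gives block sizes [2].

For λ = -3: rank(A + 3I) = 2. The eigenspace has dimension 6 - 2 = 4, so there are 4 Jordan blocks; the rank sequence gives block sizes [1, 1, 1, 1].

Assembling the blocks gives the Jordan form J above.

J = [[-4, 1, 0, 0, 0, 0], [0, -4, 0, 0, 0, 0], [0, 0, -3, 0, 0, 0], [0, 0, 0, -3, 0, 0], [0, 0, 0, 0, -3, 0], [0, 0, 0, 0, 0, -3]]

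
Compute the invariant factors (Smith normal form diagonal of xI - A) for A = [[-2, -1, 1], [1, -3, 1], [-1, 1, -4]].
(x + 3)^3

The Jordan structure of A has elementary divisors (x + 3)^3. Arranging the block sizes at each eigenvalue in decreasing order and taking row products gives the invariant factors.

Invariant factors (smallest first, each dividing the next): (x + 3)^3.

Check: the last factor (x + 3)^3 is the minimal polynomial, and the product (x + 3)^3 is the characteristic polynomial.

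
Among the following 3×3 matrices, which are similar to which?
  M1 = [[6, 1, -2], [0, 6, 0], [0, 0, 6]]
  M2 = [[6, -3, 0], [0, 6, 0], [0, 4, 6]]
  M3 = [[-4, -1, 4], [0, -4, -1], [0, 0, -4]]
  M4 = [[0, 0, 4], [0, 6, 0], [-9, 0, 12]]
2 classes: {M1, M2, M4}, {M3}

Characteristic polynomials: χ_{M1} = (x - 6)^3, χ_{M2} = (x - 6)^3, χ_{M3} = (x + 4)^3, χ_{M4} = (x - 6)^3.

{M1, M2, M4}: invariant factors x - 6, (x - 6)^2.

{M3}: invariant factors (x + 4)^3.

Matrices are similar if and only if their invariant-factor lists agree; the partition into similarity classes is {M1, M2, M4}, {M3}.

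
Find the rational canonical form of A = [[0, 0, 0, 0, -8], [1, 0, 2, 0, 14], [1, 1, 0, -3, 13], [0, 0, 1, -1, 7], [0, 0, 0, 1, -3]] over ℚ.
The invariant factors of A (the non-unit diagonal entries of the Smith normal form of xI - A over ℚ[x]) are (x - 1)(x + 1)(x + 4)(x^2 - 2), each dividing the next. The characteristic polynomial is their product, (x - 1)(x + 1)(x + 4)(x^2 - 2).

The rational canonical form is the block-diagonal matrix of companion matrices C(f_i):
R = [[0, 0, 0, 0, -8], [1, 0, 0, 0, -2], [0, 1, 0, 0, 12], [0, 0, 1, 0, 3], [0, 0, 0, 1, -4]].

Note the characteristic polynomial does not split into linear factors over ℚ, so A has no Jordan form over ℚ; the rational canonical form exists over any field.

R = [[0, 0, 0, 0, -8], [1, 0, 0, 0, -2], [0, 1, 0, 0, 12], [0, 0, 1, 0, 3], [0, 0, 0, 1, -4]]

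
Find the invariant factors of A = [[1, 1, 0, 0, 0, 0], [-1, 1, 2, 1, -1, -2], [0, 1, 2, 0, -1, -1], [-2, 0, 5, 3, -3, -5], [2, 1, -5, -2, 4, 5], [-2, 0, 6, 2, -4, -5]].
x - 1, (x - 1)^2, (x - 1)^3

The Jordan structure of A has elementary divisors (x - 1)^3, (x - 1)^2, (x - 1). Arranging the block sizes at each eigenvalue in decreasing order and taking row products gives the invariant factors.

Invariant factors (smallest first, each dividing the next): x - 1, (x - 1)^2, (x - 1)^3.

Check: the last factor (x - 1)^3 is the minimal polynomial, and the product (x - 1)^6 is the characteristic polynomial.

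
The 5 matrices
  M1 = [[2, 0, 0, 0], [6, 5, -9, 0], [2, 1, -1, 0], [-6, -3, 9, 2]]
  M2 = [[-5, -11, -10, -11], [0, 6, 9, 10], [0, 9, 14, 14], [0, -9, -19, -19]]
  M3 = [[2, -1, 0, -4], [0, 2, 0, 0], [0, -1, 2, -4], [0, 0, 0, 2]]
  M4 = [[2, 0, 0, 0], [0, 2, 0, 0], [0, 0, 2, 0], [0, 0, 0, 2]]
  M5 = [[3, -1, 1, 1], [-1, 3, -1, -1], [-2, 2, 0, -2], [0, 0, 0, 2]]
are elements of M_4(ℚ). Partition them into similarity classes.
3 classes: {M1, M3, M5}, {M2}, {M4}

Characteristic polynomials: χ_{M1} = (x - 2)^4, χ_{M2} = (x - 3)^2(x + 5)^2, χ_{M3} = (x - 2)^4, χ_{M4} = (x - 2)^4, χ_{M5} = (x - 2)^4.

{M1, M3, M5}: invariant factors x - 2, x - 2, (x - 2)^2.

{M2}: invariant factors (x - 3)^2(x + 5)^2.

{M4}: invariant factors x - 2, x - 2, x - 2, x - 2.

Matrices are similar if and only if their invariant-factor lists agree; the partition into similarity classes is {M1, M3, M5}, {M2}, {M4}.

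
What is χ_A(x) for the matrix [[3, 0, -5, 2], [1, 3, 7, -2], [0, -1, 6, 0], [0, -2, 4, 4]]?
χ_A(x) = (x - 4)^4

xI - A = [[x - 3, 0, 5, -2], [-1, x - 3, -7, 2], [0, 1, x - 6, 0], [0, 2, -4, x - 4]].

Expanding det(xI - A) along the first row:
det(xI - A) = + (x - 3)·det([[x - 3, -7, 2], [1, x - 6, 0], [2, -4, x - 4]]) - (0)·det([[-1, -7, 2], [0, x - 6, 0], [0, -4, x - 4]]) + (5)·det([[-1, x - 3, 2], [0, 1, 0], [0, 2, x - 4]]) - (-2)·det([[-1, x - 3, -7], [0, 1, x - 6], [0, 2, -4]]).

Evaluating gives χ_A(x) = x^4 - 16x^3 + 96x^2 - 256x + 256 = (x - 4)^4.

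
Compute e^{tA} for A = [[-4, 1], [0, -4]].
e^{tA} = [[e^{-4*t}, t*e^{-4*t}], [0, e^{-4*t}]]

A has Jordan form J = [[-4, 1], [0, -4]] with A = PJP^{-1}, so e^{tA} = P e^{tJ} P^{-1}.

For a Jordan block J_k(λ), e^{tJ_k(λ)} = e^{λt} · (I + tN + t^2 N^2/2! + ... + t^{k-1} N^{k-1}/(k-1)!) where N is the nilpotent superdiagonal part.

Assembling the blocks and conjugating back gives the entries of e^{tA} as shown above.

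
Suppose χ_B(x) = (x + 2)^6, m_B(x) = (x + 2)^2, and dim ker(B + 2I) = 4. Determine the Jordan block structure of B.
λ = -2: algebraic multiplicity 6 (exponent in χ_B), largest block size 2 (exponent in m_B), 4 blocks (geometric multiplicity). These force block sizes [2, 2, 1, 1].

Jordan blocks: (-2, 2), (-2, 2), (-2, 1), (-2, 1)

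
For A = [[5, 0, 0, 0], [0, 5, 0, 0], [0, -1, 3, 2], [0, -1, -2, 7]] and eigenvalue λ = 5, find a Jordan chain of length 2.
v_1 = [[-1, 5, -2, 1]]^T, v_2 = [[0, 0, 1, 1]]^T

We seek v_1 ∈ ker((A - 5I)^2) \ ker(A - 5I), then set v_{i+1} = (A - 5I) v_i.

One such chain is v_1 = [[-1, 5, -2, 1]]^T, v_2 = [[0, 0, 1, 1]]^T. Check: (A - 5I) v_2 = [[0, 0, 0, 0]]^T = 0.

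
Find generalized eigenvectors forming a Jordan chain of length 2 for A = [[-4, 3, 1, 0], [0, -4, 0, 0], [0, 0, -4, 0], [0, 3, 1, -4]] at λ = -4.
v_1 = [[0, 1, -2, 1]]^T, v_2 = [[1, 0, 0, 1]]^T

We seek v_1 ∈ ker((A + 4I)^2) \ ker(A + 4I), then set v_{i+1} = (A + 4I) v_i.

One such chain is v_1 = [[0, 1, -2, 1]]^T, v_2 = [[1, 0, 0, 1]]^T. Check: (A + 4I) v_2 = [[0, 0, 0, 0]]^T = 0.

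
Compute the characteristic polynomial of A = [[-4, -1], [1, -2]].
χ_A(x) = (x + 3)^2

xI - A = [[x + 4, 1], [-1, x + 2]].

Expanding det(xI - A) along the first row:
det(xI - A) = + (x + 4)·det([[x + 2]]) - (1)·det([[-1]]).

Evaluating gives χ_A(x) = x^2 + 6x + 9 = (x + 3)^2.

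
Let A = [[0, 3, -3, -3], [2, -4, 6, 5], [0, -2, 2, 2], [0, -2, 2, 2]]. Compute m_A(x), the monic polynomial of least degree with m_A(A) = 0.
m_A(x) = x^3

The characteristic polynomial factors as x^4. The minimal polynomial is ∏(x - λ)^{k_λ} where k_λ is the size of the largest Jordan block at λ.

For λ = 0: rank(A) = 2, and the largest Jordan block has size 3 (the smallest k with rank(A^k) = rank(A^(k+1))).

So m_A(x) = x^3.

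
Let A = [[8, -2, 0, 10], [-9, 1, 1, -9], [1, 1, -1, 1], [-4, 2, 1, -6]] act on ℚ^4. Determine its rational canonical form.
The invariant factors of A (the non-unit diagonal entries of the Smith normal form of xI - A over ℚ[x]) are x + 2, (x - 3)^2(x + 2), each dividing the next. The characteristic polynomial is their product, (x - 3)^2(x + 2)^2.

The rational canonical form is the block-diagonal matrix of companion matrices C(f_i):
R = [[-2, 0, 0, 0], [0, 0, 0, -18], [0, 1, 0, 3], [0, 0, 1, 4]].

R = [[-2, 0, 0, 0], [0, 0, 0, -18], [0, 1, 0, 3], [0, 0, 1, 4]]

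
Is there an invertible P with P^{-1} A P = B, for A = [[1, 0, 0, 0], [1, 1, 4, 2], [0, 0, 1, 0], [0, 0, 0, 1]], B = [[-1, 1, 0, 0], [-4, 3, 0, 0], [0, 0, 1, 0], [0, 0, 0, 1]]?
Two matrices over a field are similar if and only if they have the same invariant factors.

Both A and B have characteristic polynomial (x - 1)^4 and minimal polynomial (x - 1)^2. Computing further, both have invariant factors x - 1, x - 1, (x - 1)^2. Hence A and B are similar.

Yes.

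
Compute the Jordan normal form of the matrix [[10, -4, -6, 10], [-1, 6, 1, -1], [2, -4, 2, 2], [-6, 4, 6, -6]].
The characteristic polynomial is det(xI - A) = x(x - 4)^3, so the eigenvalues are 0 (algebraic multiplicity 1), 4 (algebraic multiplicity 3).

For λ = 0: algebraic multiplicity 1 gives one 1×1 block.

For λ = 4: rank(A - 4I) = 2, rank((A - 4I)^2) = 1. The eigenspace has dimension 4 - 2 = 2, so there are 2 Jordan blocks; the rank sequence gives block sizes [2, 1].

Assembling the blocks gives the Jordan form J above.

J = [[0, 0, 0, 0], [0, 4, 1, 0], [0, 0, 4, 0], [0, 0, 0, 4]]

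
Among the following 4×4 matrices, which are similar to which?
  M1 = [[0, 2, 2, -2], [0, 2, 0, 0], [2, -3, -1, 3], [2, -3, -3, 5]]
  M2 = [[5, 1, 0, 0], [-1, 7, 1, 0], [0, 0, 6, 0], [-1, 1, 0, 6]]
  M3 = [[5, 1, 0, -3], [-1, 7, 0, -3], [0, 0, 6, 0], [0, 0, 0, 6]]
3 classes: {M1}, {M2}, {M3}

Characteristic polynomials: χ_{M1} = x(x - 2)^3, χ_{M2} = (x - 6)^4, χ_{M3} = (x - 6)^4.

{M1}: invariant factors x - 2, x(x - 2)^2.

{M2}: invariant factors x - 6, (x - 6)^3.

{M3}: invariant factors x - 6, x - 6, (x - 6)^2.

Matrices are similar if and only if their invariant-factor lists agree; the partition into similarity classes is {M1}, {M2}, {M3}.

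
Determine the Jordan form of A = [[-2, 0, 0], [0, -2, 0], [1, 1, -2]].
J = [[-2, 1, 0], [0, -2, 0], [0, 0, -2]]

The characteristic polynomial is det(xI - A) = (x + 2)^3, so the eigenvalues are -2 (algebraic multiplicity 3).

For λ = -2: rank(A + 2I) = 1, rank((A + 2I)^2) = 0. The eigenspace has dimension 3 - 1 = 2, so there are 2 Jordan blocks; the rank sequence gives block sizes [2, 1].

Assembling the blocks gives the Jordan form J above.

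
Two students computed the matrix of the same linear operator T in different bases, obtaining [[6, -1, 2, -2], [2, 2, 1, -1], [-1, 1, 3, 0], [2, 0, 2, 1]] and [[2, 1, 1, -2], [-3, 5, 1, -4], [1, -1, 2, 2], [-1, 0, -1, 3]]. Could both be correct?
Yes.

Two matrices over a field are similar if and only if they have the same invariant factors.

Both A and B have characteristic polynomial (x - 3)^4 and minimal polynomial (x - 3)^3. Computing further, both have invariant factors x - 3, (x - 3)^3. Hence A and B are similar.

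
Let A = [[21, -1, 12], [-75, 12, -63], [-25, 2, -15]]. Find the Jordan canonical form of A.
J = [[6, 1, 0], [0, 6, 1], [0, 0, 6]]

The characteristic polynomial is det(xI - A) = (x - 6)^3, so the eigenvalues are 6 (algebraic multiplicity 3).

For λ = 6: rank(A - 6I) = 2, rank((A - 6I)^2) = 1, rank((A - 6I)^3) = 0. The eigenspace has dimension 3 - 2 = 1, so there is 1 Jordan block; the rank sequence gives block sizes [3].

Assembling the blocks gives the Jordan form J above.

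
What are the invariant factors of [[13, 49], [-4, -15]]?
The Jordan structure of A has elementary divisors (x + 1)^2. Arranging the block sizes at each eigenvalue in decreasing order and taking row products gives the invariant factors.

Invariant factors (smallest first, each dividing the next): (x + 1)^2.

Check: the last factor (x + 1)^2 is the minimal polynomial, and the product (x + 1)^2 is the characteristic polynomial.

(x + 1)^2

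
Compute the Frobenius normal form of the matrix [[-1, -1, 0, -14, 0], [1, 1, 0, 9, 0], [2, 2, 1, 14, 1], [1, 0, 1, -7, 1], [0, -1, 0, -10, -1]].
R = [[0, 0, 0, 0, -5], [1, 0, 0, 0, 9], [0, 1, 0, 0, 7], [0, 0, 1, 0, -9], [0, 0, 0, 1, -7]]

The invariant factors of A (the non-unit diagonal entries of the Smith normal form of xI - A over ℚ[x]) are (x + 5)(x^2 + x - 1)^2, each dividing the next. The characteristic polynomial is their product, (x + 5)(x^2 + x - 1)^2.

The rational canonical form is the block-diagonal matrix of companion matrices C(f_i):
R = [[0, 0, 0, 0, -5], [1, 0, 0, 0, 9], [0, 1, 0, 0, 7], [0, 0, 1, 0, -9], [0, 0, 0, 1, -7]].

Note the characteristic polynomial does not split into linear factors over ℚ, so A has no Jordan form over ℚ; the rational canonical form exists over any field.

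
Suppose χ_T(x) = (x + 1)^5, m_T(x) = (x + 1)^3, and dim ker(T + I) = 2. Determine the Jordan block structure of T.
λ = -1: algebraic multiplicity 5 (exponent in χ_T), largest block size 3 (exponent in m_T), 2 blocks (geometric multiplicity). These force block sizes [3, 2].

Jordan blocks: (-1, 3), (-1, 2)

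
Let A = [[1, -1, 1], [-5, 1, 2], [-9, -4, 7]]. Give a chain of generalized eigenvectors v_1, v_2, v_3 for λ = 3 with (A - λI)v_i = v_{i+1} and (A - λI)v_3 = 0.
We seek v_1 ∈ ker((A - 3I)^3) \ ker((A - 3I)^2), then set v_{i+1} = (A - 3I) v_i.

One such chain is v_1 = [[1, -1, 2]]^T, v_2 = [[1, 1, 3]]^T, v_3 = [[0, -1, -1]]^T. Check: (A - 3I) v_3 = [[0, 0, 0]]^T = 0.

v_1 = [[1, -1, 2]]^T, v_2 = [[1, 1, 3]]^T, v_3 = [[0, -1, -1]]^T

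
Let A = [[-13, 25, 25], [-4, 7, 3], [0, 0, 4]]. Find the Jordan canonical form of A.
The characteristic polynomial is det(xI - A) = (x - 4)(x + 3)^2, so the eigenvalues are -3 (algebraic multiplicity 2), 4 (algebraic multiplicity 1).

For λ = -3: rank(A + 3I) = 2, rank((A + 3I)^2) = 1. The eigenspace has dimension 3 - 2 = 1, so there is 1 Jordan block; the rank sequence gives block sizes [2].

For λ = 4: algebraic multiplicity 1 gives one 1×1 block.

Assembling the blocks gives the Jordan form J above.

J = [[-3, 1, 0], [0, -3, 0], [0, 0, 4]]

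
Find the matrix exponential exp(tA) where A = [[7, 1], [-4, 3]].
e^{tA} = [[(2*t + 1)*e^{5*t}, t*e^{5*t}], [-4*t*e^{5*t}, (1 - 2*t)*e^{5*t}]]

A has Jordan form J = [[5, 1], [0, 5]] with A = PJP^{-1}, so e^{tA} = P e^{tJ} P^{-1}.

For a Jordan block J_k(λ), e^{tJ_k(λ)} = e^{λt} · (I + tN + t^2 N^2/2! + ... + t^{k-1} N^{k-1}/(k-1)!) where N is the nilpotent superdiagonal part.

Assembling the blocks and conjugating back gives the entries of e^{tA} as shown above.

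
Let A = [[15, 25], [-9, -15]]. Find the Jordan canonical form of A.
The characteristic polynomial is det(xI - A) = x^2, so the eigenvalues are 0 (algebraic multiplicity 2).

For λ = 0: rank(A) = 1, rank(A^2) = 0. The eigenspace has dimension 2 - 1 = 1, so there is 1 Jordan block; the rank sequence gives block sizes [2].

Assembling the blocks gives the Jordan form J above.

J = [[0, 1], [0, 0]]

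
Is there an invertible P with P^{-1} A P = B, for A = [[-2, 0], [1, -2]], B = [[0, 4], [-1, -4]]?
Two matrices over a field are similar if and only if they have the same invariant factors.

Both A and B have characteristic polynomial (x + 2)^2 and minimal polynomial (x + 2)^2. Computing further, both have invariant factors (x + 2)^2. Hence A and B are similar.

Yes.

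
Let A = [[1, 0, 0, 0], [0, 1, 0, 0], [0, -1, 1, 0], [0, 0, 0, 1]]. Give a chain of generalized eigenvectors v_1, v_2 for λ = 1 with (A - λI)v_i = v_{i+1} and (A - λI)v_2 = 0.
We seek v_1 ∈ ker((A - I)^2) \ ker(A - I), then set v_{i+1} = (A - I) v_i.

One such chain is v_1 = [[-3, 1, 0, 3]]^T, v_2 = [[0, 0, -1, 0]]^T. Check: (A - I) v_2 = [[0, 0, 0, 0]]^T = 0.

v_1 = [[-3, 1, 0, 3]]^T, v_2 = [[0, 0, -1, 0]]^T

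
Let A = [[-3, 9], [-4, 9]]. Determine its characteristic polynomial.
xI - A = [[x + 3, -9], [4, x - 9]].

Expanding det(xI - A) along the first row:
det(xI - A) = + (x + 3)·det([[x - 9]]) - (-9)·det([[4]]).

Evaluating gives χ_A(x) = x^2 - 6x + 9 = (x - 3)^2.

χ_A(x) = (x - 3)^2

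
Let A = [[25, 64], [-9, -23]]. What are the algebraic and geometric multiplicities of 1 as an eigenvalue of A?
The characteristic polynomial is (x - 1)^2, so the factor x - 1 appears with exponent 2: the algebraic multiplicity is 2.

rank(A - I) = 1, so the eigenspace has dimension 2 - 1 = 1: the geometric multiplicity is 1.

Since 1 < 2, A is not diagonalizable.

algebraic multiplicity 2, geometric multiplicity 1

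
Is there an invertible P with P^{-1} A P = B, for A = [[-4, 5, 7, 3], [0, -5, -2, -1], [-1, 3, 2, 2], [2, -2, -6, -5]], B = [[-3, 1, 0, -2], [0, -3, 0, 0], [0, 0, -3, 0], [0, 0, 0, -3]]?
No.

Both have characteristic polynomial (x + 3)^4 and minimal polynomial (x + 3)^2. But rank(A + 3I) = 2 for A while rank(B + 3I) = 1 for B, so the number of Jordan blocks at λ = -3 differs. A and B are not similar.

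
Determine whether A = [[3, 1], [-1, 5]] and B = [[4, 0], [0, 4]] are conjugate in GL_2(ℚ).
Both have characteristic polynomial (x - 4)^2, but the minimal polynomial of A is (x - 4)^2 while the minimal polynomial of B is x - 4. The minimal polynomial is a similarity invariant, so A and B are not similar.

No.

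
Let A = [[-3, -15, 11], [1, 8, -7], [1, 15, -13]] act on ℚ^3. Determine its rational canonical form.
The invariant factors of A (the non-unit diagonal entries of the Smith normal form of xI - A over ℚ[x]) are (x + 2)^2(x + 4), each dividing the next. The characteristic polynomial is their product, (x + 2)^2(x + 4).

The rational canonical form is the block-diagonal matrix of companion matrices C(f_i):
R = [[0, 0, -16], [1, 0, -20], [0, 1, -8]].

R = [[0, 0, -16], [1, 0, -20], [0, 1, -8]]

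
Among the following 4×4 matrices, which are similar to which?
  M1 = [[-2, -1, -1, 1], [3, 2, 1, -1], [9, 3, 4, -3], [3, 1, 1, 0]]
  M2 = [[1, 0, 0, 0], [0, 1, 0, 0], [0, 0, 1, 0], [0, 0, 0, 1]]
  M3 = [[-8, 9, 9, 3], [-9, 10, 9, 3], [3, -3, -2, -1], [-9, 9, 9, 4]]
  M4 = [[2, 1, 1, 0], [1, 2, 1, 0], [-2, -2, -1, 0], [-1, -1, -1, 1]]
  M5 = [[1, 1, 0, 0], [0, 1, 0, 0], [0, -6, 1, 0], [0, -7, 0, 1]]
Characteristic polynomials: χ_{M1} = (x - 1)^4, χ_{M2} = (x - 1)^4, χ_{M3} = (x - 1)^4, χ_{M4} = (x - 1)^4, χ_{M5} = (x - 1)^4.

{M1, M3, M4, M5}: invariant factors x - 1, x - 1, (x - 1)^2.

{M2}: invariant factors x - 1, x - 1, x - 1, x - 1.

Matrices are similar if and only if their invariant-factor lists agree; the partition into similarity classes is {M1, M3, M4, M5}, {M2}.

2 classes: {M1, M3, M4, M5}, {M2}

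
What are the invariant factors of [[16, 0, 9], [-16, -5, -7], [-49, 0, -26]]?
The Jordan structure of A has elementary divisors (x + 5)^3. Arranging the block sizes at each eigenvalue in decreasing order and taking row products gives the invariant factors.

Invariant factors (smallest first, each dividing the next): (x + 5)^3.

Check: the last factor (x + 5)^3 is the minimal polynomial, and the product (x + 5)^3 is the characteristic polynomial.

(x + 5)^3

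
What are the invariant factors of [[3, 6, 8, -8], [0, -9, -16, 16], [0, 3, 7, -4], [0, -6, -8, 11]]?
x - 3, x - 3, (x - 3)^2

The Jordan structure of A has elementary divisors (x - 3)^2, (x - 3), (x - 3). Arranging the block sizes at each eigenvalue in decreasing order and taking row products gives the invariant factors.

Invariant factors (smallest first, each dividing the next): x - 3, x - 3, (x - 3)^2.

Check: the last factor (x - 3)^2 is the minimal polynomial, and the product (x - 3)^4 is the characteristic polynomial.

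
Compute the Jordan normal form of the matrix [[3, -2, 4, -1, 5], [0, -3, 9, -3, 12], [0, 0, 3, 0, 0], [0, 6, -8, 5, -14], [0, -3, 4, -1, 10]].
J = [[3, 1, 0, 0, 0], [0, 3, 1, 0, 0], [0, 0, 3, 0, 0], [0, 0, 0, 3, 0], [0, 0, 0, 0, 6]]

The characteristic polynomial is det(xI - A) = (x - 6)(x - 3)^4, so the eigenvalues are 3 (algebraic multiplicity 4), 6 (algebraic multiplicity 1).

For λ = 3: rank(A - 3I) = 3, rank((A - 3I)^2) = 2, rank((A - 3I)^3) = 1. The eigenspace has dimension 5 - 3 = 2, so there are 2 Jordan blocks; the rank sequence gives block sizes [3, 1].

For λ = 6: algebraic multiplicity 1 gives one 1×1 block.

Assembling the blocks gives the Jordan form J above.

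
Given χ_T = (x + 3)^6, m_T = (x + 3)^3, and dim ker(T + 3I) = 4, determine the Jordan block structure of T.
λ = -3: algebraic multiplicity 6 (exponent in χ_T), largest block size 3 (exponent in m_T), 4 blocks (geometric multiplicity). These force block sizes [3, 1, 1, 1].

Jordan blocks: (-3, 3), (-3, 1), (-3, 1), (-3, 1)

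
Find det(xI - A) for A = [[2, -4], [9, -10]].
xI - A = [[x - 2, 4], [-9, x + 10]].

Expanding det(xI - A) along the first row:
det(xI - A) = + (x - 2)·det([[x + 10]]) - (4)·det([[-9]]).

Evaluating gives χ_A(x) = x^2 + 8x + 16 = (x + 4)^2.

χ_A(x) = (x + 4)^2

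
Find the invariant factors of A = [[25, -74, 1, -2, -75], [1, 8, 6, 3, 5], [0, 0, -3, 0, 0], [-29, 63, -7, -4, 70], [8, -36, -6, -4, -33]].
x + 3, (x - 1)^2(x + 3)^2

The Jordan structure of A has elementary divisors (x + 3)^2, (x + 3), (x - 1)^2. Arranging the block sizes at each eigenvalue in decreasing order and taking row products gives the invariant factors.

Invariant factors (smallest first, each dividing the next): x + 3, (x - 1)^2(x + 3)^2.

Check: the last factor (x - 1)^2(x + 3)^2 is the minimal polynomial, and the product (x - 1)^2(x + 3)^3 is the characteristic polynomial.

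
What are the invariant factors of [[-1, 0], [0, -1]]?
x + 1, x + 1

The Jordan structure of A has elementary divisors (x + 1), (x + 1). Arranging the block sizes at each eigenvalue in decreasing order and taking row products gives the invariant factors.

Invariant factors (smallest first, each dividing the next): x + 1, x + 1.

Check: the last factor x + 1 is the minimal polynomial, and the product (x + 1)^2 is the characteristic polynomial.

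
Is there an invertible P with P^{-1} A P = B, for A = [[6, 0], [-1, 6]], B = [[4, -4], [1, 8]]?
Two matrices over a field are similar if and only if they have the same invariant factors.

Both A and B have characteristic polynomial (x - 6)^2 and minimal polynomial (x - 6)^2. Computing further, both have invariant factors (x - 6)^2. Hence A and B are similar.

Yes.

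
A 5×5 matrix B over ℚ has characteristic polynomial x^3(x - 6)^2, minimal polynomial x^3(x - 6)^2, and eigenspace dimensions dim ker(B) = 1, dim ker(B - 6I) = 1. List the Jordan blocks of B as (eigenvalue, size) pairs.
λ = 0: algebraic multiplicity 3 (exponent in χ_B), largest block size 3 (exponent in m_B), 1 block (geometric multiplicity). This forces block sizes [3].
λ = 6: algebraic multiplicity 2 (exponent in χ_B), largest block size 2 (exponent in m_B), 1 block (geometric multiplicity). This forces block sizes [2].

Jordan blocks: (0, 3), (6, 2)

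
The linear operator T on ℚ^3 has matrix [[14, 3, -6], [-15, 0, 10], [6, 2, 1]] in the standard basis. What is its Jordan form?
The characteristic polynomial is det(xI - A) = (x - 5)^3, so the eigenvalues are 5 (algebraic multiplicity 3).

For λ = 5: rank(A - 5I) = 1, rank((A - 5I)^2) = 0. The eigenspace has dimension 3 - 1 = 2, so there are 2 Jordan blocks; the rank sequence gives block sizes [2, 1].

Assembling the blocks gives the Jordan form J above.

J = [[5, 1, 0], [0, 5, 0], [0, 0, 5]]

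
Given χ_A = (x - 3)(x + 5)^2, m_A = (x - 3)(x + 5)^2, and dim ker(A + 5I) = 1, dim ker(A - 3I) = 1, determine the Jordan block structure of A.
λ = -5: algebraic multiplicity 2 (exponent in χ_A), largest block size 2 (exponent in m_A), 1 block (geometric multiplicity). This forces block sizes [2].
λ = 3: algebraic multiplicity 1 (exponent in χ_A), largest block size 1 (exponent in m_A), 1 block (geometric multiplicity). This forces block sizes [1].

Jordan blocks: (-5, 2), (3, 1)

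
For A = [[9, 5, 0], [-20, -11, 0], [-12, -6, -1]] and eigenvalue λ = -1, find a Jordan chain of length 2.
We seek v_1 ∈ ker((A + I)^2) \ ker(A + I), then set v_{i+1} = (A + I) v_i.

One such chain is v_1 = [[0, 1, 0]]^T, v_2 = [[5, -10, -6]]^T. Check: (A + I) v_2 = [[0, 0, 0]]^T = 0.

v_1 = [[0, 1, 0]]^T, v_2 = [[5, -10, -6]]^T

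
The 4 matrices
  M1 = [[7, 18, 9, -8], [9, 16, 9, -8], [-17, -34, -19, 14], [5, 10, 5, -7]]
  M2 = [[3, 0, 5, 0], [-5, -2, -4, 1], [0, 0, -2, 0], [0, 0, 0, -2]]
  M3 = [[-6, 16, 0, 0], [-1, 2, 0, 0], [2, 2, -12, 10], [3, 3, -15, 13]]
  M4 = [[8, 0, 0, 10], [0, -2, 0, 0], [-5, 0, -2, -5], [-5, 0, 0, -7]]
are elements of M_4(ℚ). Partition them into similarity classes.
Characteristic polynomials: χ_{M1} = (x - 3)(x + 2)^3, χ_{M2} = (x - 3)(x + 2)^3, χ_{M3} = (x - 3)(x + 2)^3, χ_{M4} = (x - 3)(x + 2)^3.

{M1, M2, M3}: invariant factors x + 2, (x - 3)(x + 2)^2.

{M4}: invariant factors x + 2, x + 2, (x - 3)(x + 2).

Matrices are similar if and only if their invariant-factor lists agree; the partition into similarity classes is {M1, M2, M3}, {M4}.

2 classes: {M1, M2, M3}, {M4}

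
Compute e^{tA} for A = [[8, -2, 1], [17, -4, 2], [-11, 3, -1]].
A has Jordan form J = [[1, 1, 0], [0, 1, 1], [0, 0, 1]] with A = PJP^{-1}, so e^{tA} = P e^{tJ} P^{-1}.

For a Jordan block J_k(λ), e^{tJ_k(λ)} = e^{λt} · (I + tN + t^2 N^2/2! + ... + t^{k-1} N^{k-1}/(k-1)!) where N is the nilpotent superdiagonal part.

Assembling the blocks and conjugating back gives the entries of e^{tA} as shown above.

e^{tA} = [[(2*t^2 + 7*t + 1)*e^{t}, t*(-t - 4)*e^{t}/2, t*(t + 2)*e^{t}/2], [t*(6*t + 17)*e^{t}, (-3*t^2 - 10*t + 2)*e^{t}/2, t*(3*t + 4)*e^{t}/2], [t*(-2*t - 11)*e^{t}, t*(t + 6)*e^{t}/2, (-t^2 - 4*t + 2)*e^{t}/2]]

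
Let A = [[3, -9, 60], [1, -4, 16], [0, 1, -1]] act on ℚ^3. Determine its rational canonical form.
The invariant factors of A (the non-unit diagonal entries of the Smith normal form of xI - A over ℚ[x]) are (x + 5)(x^2 - 3x - 3), each dividing the next. The characteristic polynomial is their product, (x + 5)(x^2 - 3x - 3).

The rational canonical form is the block-diagonal matrix of companion matrices C(f_i):
R = [[0, 0, 15], [1, 0, 18], [0, 1, -2]].

Note the characteristic polynomial does not split into linear factors over ℚ, so A has no Jordan form over ℚ; the rational canonical form exists over any field.

R = [[0, 0, 15], [1, 0, 18], [0, 1, -2]]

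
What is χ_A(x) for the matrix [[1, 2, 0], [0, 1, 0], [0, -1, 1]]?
χ_A(x) = (x - 1)^3

xI - A = [[x - 1, -2, 0], [0, x - 1, 0], [0, 1, x - 1]].

Expanding det(xI - A) along the first row:
det(xI - A) = + (x - 1)·det([[x - 1, 0], [1, x - 1]]) - (-2)·det([[0, 0], [0, x - 1]]) + (0)·det([[0, x - 1], [0, 1]]).

Evaluating gives χ_A(x) = x^3 - 3x^2 + 3x - 1 = (x - 1)^3.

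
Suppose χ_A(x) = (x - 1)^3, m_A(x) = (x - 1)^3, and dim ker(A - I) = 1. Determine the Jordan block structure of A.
λ = 1: algebraic multiplicity 3 (exponent in χ_A), largest block size 3 (exponent in m_A), 1 block (geometric multiplicity). This forces block sizes [3].

Jordan blocks: (1, 3)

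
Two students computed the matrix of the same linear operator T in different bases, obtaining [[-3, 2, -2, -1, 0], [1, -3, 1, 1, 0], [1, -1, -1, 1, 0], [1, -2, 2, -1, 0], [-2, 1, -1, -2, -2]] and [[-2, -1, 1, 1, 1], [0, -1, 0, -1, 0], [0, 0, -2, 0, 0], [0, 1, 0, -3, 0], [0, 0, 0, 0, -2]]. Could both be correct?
Yes.

Two matrices over a field are similar if and only if they have the same invariant factors.

Both A and B have characteristic polynomial (x + 2)^5 and minimal polynomial (x + 2)^2. Computing further, both have invariant factors x + 2, (x + 2)^2, (x + 2)^2. Hence A and B are similar.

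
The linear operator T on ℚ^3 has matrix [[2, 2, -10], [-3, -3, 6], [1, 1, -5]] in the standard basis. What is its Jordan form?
J = [[-3, 1, 0], [0, -3, 0], [0, 0, 0]]

The characteristic polynomial is det(xI - A) = x(x + 3)^2, so the eigenvalues are -3 (algebraic multiplicity 2), 0 (algebraic multiplicity 1).

For λ = -3: rank(A + 3I) = 2, rank((A + 3I)^2) = 1. The eigenspace has dimension 3 - 2 = 1, so there is 1 Jordan block; the rank sequence gives block sizes [2].

For λ = 0: algebraic multiplicity 1 gives one 1×1 block.

Assembling the blocks gives the Jordan form J above.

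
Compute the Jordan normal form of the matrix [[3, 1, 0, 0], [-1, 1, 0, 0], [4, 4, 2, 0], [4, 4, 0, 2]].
The characteristic polynomial is det(xI - A) = (x - 2)^4, so the eigenvalues are 2 (algebraic multiplicity 4).

For λ = 2: rank(A - 2I) = 1, rank((A - 2I)^2) = 0. The eigenspace has dimension 4 - 1 = 3, so there are 3 Jordan blocks; the rank sequence gives block sizes [2, 1, 1].

Assembling the blocks gives the Jordan form J above.

J = [[2, 1, 0, 0], [0, 2, 0, 0], [0, 0, 2, 0], [0, 0, 0, 2]]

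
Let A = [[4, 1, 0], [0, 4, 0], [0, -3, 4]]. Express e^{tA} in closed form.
A has Jordan form J = [[4, 1, 0], [0, 4, 0], [0, 0, 4]] with A = PJP^{-1}, so e^{tA} = P e^{tJ} P^{-1}.

For a Jordan block J_k(λ), e^{tJ_k(λ)} = e^{λt} · (I + tN + t^2 N^2/2! + ... + t^{k-1} N^{k-1}/(k-1)!) where N is the nilpotent superdiagonal part.

Assembling the blocks and conjugating back gives the entries of e^{tA} as shown above.

e^{tA} = [[e^{4*t}, t*e^{4*t}, 0], [0, e^{4*t}, 0], [0, -3*t*e^{4*t}, e^{4*t}]]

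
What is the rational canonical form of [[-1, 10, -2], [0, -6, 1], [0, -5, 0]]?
R = [[-1, 0, 0], [0, 0, -5], [0, 1, -6]]

The invariant factors of A (the non-unit diagonal entries of the Smith normal form of xI - A over ℚ[x]) are x + 1, (x + 1)(x + 5), each dividing the next. The characteristic polynomial is their product, (x + 1)^2(x + 5).

The rational canonical form is the block-diagonal matrix of companion matrices C(f_i):
R = [[-1, 0, 0], [0, 0, -5], [0, 1, -6]].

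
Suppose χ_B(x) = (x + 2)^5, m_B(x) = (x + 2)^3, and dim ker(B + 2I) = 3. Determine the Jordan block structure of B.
Jordan blocks: (-2, 3), (-2, 1), (-2, 1)

λ = -2: algebraic multiplicity 5 (exponent in χ_B), largest block size 3 (exponent in m_B), 3 blocks (geometric multiplicity). These force block sizes [3, 1, 1].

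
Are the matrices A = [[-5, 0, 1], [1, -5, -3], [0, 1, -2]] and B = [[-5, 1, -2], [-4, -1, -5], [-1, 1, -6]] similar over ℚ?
Yes.

Two matrices over a field are similar if and only if they have the same invariant factors.

Both A and B have characteristic polynomial (x + 4)^3 and minimal polynomial (x + 4)^3. Computing further, both have invariant factors (x + 4)^3. Hence A and B are similar.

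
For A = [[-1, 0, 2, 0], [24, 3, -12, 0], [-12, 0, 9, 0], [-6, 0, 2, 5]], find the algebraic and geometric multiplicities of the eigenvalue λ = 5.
The characteristic polynomial is (x - 5)^2(x - 3)^2, so the factor x - 5 appears with exponent 2: the algebraic multiplicity is 2.

rank(A - 5I) = 2, so the eigenspace has dimension 4 - 2 = 2: the geometric multiplicity is 2.

algebraic multiplicity 2, geometric multiplicity 2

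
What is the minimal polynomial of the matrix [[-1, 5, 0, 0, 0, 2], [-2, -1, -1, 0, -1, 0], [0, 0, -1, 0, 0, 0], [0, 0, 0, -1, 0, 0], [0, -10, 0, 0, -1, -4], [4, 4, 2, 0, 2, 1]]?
m_A(x) = (x - 1)(x + 1)^3

The characteristic polynomial factors as (x - 1)(x + 1)^5. The minimal polynomial is ∏(x - λ)^{k_λ} where k_λ is the size of the largest Jordan block at λ.

For λ = -1: rank(A + I) = 3, and the largest Jordan block has size 3 (the smallest k with rank((A + I)^k) = rank((A + I)^(k+1))).
For λ = 1: rank(A - I) = 5, and the largest Jordan block has size 1 (the smallest k with rank((A - I)^k) = rank((A - I)^(k+1))).

So m_A(x) = (x - 1)(x + 1)^3.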